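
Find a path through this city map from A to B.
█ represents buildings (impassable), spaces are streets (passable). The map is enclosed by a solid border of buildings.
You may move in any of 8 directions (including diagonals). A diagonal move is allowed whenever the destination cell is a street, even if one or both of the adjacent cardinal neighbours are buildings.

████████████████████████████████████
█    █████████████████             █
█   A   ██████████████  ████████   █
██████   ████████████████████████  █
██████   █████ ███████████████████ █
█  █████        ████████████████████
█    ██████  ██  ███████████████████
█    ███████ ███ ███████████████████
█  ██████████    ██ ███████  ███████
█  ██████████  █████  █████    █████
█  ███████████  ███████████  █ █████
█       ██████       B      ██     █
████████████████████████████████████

Finding the shortest path from A to B:
Movement: 8-directional
Path length: 17 steps
Directions: right → right → down-right → down-right → down-right → right → down-right → down-right → down-right → down-right → down-right → down-right → right → right → right → right → right

Solution:

████████████████████████████████████
█    █████████████████             █
█   A→↘ ██████████████  ████████   █
██████ ↘ ████████████████████████  █
██████  ↘█████ ███████████████████ █
█  █████ →↘     ████████████████████
█    ██████↘ ██  ███████████████████
█    ███████↘███ ███████████████████
█  ██████████↘   ██ ███████  ███████
█  ██████████ ↘█████  █████    █████
█  ███████████ ↘███████████  █ █████
█       ██████  →→→→→B      ██     █
████████████████████████████████████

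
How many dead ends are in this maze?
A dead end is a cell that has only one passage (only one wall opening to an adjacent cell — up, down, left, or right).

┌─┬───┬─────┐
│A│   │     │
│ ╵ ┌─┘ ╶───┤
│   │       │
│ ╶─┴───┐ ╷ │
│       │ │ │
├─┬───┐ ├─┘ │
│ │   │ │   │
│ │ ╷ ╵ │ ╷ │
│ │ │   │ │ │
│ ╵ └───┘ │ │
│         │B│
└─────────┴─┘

Checking each cell for number of passages:

Dead ends found at positions:
  (0, 0)
  (0, 2)
  (0, 5)
  (1, 2)
  (2, 4)
  (3, 0)
  (5, 5)
Total dead ends: 7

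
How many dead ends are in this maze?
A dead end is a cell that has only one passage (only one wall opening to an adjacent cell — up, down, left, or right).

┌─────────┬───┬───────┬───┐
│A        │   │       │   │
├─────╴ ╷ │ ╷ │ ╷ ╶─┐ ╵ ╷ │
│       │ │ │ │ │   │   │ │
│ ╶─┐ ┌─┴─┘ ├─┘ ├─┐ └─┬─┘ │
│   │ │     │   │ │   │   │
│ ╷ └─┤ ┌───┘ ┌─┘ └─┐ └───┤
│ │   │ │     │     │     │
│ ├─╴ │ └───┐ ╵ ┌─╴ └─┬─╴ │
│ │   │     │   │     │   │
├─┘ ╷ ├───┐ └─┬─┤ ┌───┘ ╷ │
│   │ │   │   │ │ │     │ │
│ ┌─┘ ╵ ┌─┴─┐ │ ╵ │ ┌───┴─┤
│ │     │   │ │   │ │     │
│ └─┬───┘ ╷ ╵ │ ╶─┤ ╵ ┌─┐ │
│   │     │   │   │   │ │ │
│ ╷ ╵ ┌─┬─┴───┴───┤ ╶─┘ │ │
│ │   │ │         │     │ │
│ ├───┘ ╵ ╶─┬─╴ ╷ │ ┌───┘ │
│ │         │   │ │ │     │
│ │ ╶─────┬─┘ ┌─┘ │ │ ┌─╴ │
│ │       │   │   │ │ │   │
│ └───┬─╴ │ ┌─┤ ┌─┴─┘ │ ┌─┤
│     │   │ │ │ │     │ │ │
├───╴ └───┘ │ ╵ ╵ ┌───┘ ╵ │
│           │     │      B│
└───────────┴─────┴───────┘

Checking each cell for number of passages:

Dead ends found at positions:
  (0, 0)
  (1, 4)
  (1, 6)
  (2, 2)
  (2, 8)
  (2, 11)
  (3, 4)
  (4, 0)
  (4, 10)
  (5, 4)
  (5, 7)
  (5, 12)
  (6, 1)
  (7, 8)
  (7, 11)
  (8, 3)
  (9, 5)
  (10, 9)
  (11, 3)
  (11, 6)
  (11, 12)
  (12, 0)
  (12, 9)
Total dead ends: 23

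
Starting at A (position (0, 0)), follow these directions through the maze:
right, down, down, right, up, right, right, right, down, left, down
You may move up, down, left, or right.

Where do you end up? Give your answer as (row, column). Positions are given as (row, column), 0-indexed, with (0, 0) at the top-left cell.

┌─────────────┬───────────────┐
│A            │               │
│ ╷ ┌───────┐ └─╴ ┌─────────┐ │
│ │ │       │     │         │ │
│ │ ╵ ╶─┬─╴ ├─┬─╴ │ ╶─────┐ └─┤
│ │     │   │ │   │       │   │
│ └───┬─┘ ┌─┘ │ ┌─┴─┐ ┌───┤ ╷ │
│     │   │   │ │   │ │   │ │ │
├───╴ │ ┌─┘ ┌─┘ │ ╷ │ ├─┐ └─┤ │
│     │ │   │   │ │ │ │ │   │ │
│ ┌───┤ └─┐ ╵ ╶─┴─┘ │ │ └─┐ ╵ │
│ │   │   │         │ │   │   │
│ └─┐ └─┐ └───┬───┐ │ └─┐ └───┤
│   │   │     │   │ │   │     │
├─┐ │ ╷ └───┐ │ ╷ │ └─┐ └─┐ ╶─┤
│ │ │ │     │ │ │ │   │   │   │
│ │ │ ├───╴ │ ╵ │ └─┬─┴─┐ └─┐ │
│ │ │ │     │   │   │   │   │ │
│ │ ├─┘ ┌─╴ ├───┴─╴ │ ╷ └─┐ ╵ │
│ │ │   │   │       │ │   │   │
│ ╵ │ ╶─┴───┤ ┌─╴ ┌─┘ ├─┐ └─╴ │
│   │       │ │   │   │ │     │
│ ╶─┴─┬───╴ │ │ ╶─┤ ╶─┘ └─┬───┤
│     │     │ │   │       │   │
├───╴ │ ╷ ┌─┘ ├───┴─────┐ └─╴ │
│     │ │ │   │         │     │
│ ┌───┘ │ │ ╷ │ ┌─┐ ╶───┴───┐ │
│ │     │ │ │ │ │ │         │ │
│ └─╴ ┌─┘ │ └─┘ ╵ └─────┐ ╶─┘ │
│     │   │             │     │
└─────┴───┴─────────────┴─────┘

Following directions step by step:
Start: (0, 0)
  right: (0, 0) → (0, 1)
  down: (0, 1) → (1, 1)
  down: (1, 1) → (2, 1)
  right: (2, 1) → (2, 2)
  up: (2, 2) → (1, 2)
  right: (1, 2) → (1, 3)
  right: (1, 3) → (1, 4)
  right: (1, 4) → (1, 5)
  down: (1, 5) → (2, 5)
  left: (2, 5) → (2, 4)
  down: (2, 4) → (3, 4)
Final position: (3, 4)

Path taken:

┌─────────────┬───────────────┐
│A ↓          │               │
│ ╷ ┌───────┐ └─╴ ┌─────────┐ │
│ │↓│↱ → → ↓│     │         │ │
│ │ ╵ ╶─┬─╴ ├─┬─╴ │ ╶─────┐ └─┤
│ │↳ ↑  │↓ ↲│ │   │       │   │
│ └───┬─┘ ┌─┘ │ ┌─┴─┐ ┌───┤ ╷ │
│     │  B│   │ │   │ │   │ │ │
├───╴ │ ┌─┘ ┌─┘ │ ╷ │ ├─┐ └─┤ │
│     │ │   │   │ │ │ │ │   │ │
│ ┌───┤ └─┐ ╵ ╶─┴─┘ │ │ └─┐ ╵ │
│ │   │   │         │ │   │   │
│ └─┐ └─┐ └───┬───┐ │ └─┐ └───┤
│   │   │     │   │ │   │     │
├─┐ │ ╷ └───┐ │ ╷ │ └─┐ └─┐ ╶─┤
│ │ │ │     │ │ │ │   │   │   │
│ │ │ ├───╴ │ ╵ │ └─┬─┴─┐ └─┐ │
│ │ │ │     │   │   │   │   │ │
│ │ ├─┘ ┌─╴ ├───┴─╴ │ ╷ └─┐ ╵ │
│ │ │   │   │       │ │   │   │
│ ╵ │ ╶─┴───┤ ┌─╴ ┌─┘ ├─┐ └─╴ │
│   │       │ │   │   │ │     │
│ ╶─┴─┬───╴ │ │ ╶─┤ ╶─┘ └─┬───┤
│     │     │ │   │       │   │
├───╴ │ ╷ ┌─┘ ├───┴─────┐ └─╴ │
│     │ │ │   │         │     │
│ ┌───┘ │ │ ╷ │ ┌─┐ ╶───┴───┐ │
│ │     │ │ │ │ │ │         │ │
│ └─╴ ┌─┘ │ └─┘ ╵ └─────┐ ╶─┘ │
│     │   │             │     │
└─────┴───┴─────────────┴─────┘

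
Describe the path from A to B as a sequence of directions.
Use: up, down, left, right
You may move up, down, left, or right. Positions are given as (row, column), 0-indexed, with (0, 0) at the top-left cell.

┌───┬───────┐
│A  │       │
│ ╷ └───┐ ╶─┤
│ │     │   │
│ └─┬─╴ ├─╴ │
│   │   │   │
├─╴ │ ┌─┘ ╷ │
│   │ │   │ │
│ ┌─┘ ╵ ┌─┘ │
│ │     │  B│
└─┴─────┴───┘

Finding the path and converting it to directions:
Path through cells: (0,0) → (0,1) → (1,1) → (1,2) → (1,3) → (2,3) → (2,2) → (3,2) → (4,2) → (4,3) → (3,3) → (3,4) → (2,4) → (2,5) → (3,5) → (4,5)
Directions: right, down, right, right, down, left, down, down, right, up, right, up, right, down, down

Solution:

┌───┬───────┐
│A ↓│       │
│ ╷ └───┐ ╶─┤
│ │↳ → ↓│   │
│ └─┬─╴ ├─╴ │
│   │↓ ↲│↱ ↓│
├─╴ │ ┌─┘ ╷ │
│   │↓│↱ ↑│↓│
│ ┌─┘ ╵ ┌─┘ │
│ │  ↳ ↑│  B│
└─┴─────┴───┘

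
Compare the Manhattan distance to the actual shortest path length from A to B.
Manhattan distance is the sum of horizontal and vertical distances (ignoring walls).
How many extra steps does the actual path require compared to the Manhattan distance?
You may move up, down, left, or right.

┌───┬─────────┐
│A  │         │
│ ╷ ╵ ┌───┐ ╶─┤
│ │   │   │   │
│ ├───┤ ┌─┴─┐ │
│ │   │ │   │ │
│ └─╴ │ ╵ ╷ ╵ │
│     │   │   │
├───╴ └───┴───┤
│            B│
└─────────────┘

Manhattan distance: |4 - 0| + |6 - 0| = 10
Actual path length: 10
Extra steps: 10 - 10 = 0

Solution:

┌───┬─────────┐
│A  │         │
│ ╷ ╵ ┌───┐ ╶─┤
│↓│   │   │   │
│ ├───┤ ┌─┴─┐ │
│↓│   │ │   │ │
│ └─╴ │ ╵ ╷ ╵ │
│↳ → ↓│   │   │
├───╴ └───┴───┤
│    ↳ → → → B│
└─────────────┘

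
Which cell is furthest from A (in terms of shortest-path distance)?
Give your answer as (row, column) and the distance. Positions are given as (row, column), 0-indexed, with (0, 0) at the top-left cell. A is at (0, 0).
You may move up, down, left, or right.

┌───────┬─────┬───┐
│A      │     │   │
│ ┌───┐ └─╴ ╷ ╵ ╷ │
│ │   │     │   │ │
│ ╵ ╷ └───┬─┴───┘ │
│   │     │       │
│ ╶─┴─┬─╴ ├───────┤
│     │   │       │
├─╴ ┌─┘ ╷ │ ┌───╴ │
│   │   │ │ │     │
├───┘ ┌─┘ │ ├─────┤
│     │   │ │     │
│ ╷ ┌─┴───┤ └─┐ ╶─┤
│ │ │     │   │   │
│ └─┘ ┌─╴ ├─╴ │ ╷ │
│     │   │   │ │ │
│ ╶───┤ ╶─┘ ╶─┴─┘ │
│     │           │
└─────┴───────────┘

Computing BFS distances from A to all cells:
Furthest cell: (4, 6)
Distance: 40 steps

Path from A to the furthest cell:

┌───────┬─────┬───┐
│A      │     │   │
│ ┌───┐ └─╴ ╷ ╵ ╷ │
│↓│↱ ↓│     │   │ │
│ ╵ ╷ └───┬─┴───┘ │
│↳ ↑│↳ → ↓│       │
│ ╶─┴─┬─╴ ├───────┤
│     │↓ ↲│↱ → → ↓│
├─╴ ┌─┘ ╷ │ ┌───╴ │
│   │↓ ↲│ │↑│B ← ↲│
├───┘ ┌─┘ │ ├─────┤
│↓ ← ↲│   │↑│     │
│ ╷ ┌─┴───┤ └─┐ ╶─┤
│↓│ │↱ → ↓│↑ ↰│   │
│ └─┘ ┌─╴ ├─╴ │ ╷ │
│↳ → ↑│↓ ↲│↱ ↑│ │ │
│ ╶───┤ ╶─┘ ╶─┴─┘ │
│     │↳ → ↑      │
└─────┴───────────┘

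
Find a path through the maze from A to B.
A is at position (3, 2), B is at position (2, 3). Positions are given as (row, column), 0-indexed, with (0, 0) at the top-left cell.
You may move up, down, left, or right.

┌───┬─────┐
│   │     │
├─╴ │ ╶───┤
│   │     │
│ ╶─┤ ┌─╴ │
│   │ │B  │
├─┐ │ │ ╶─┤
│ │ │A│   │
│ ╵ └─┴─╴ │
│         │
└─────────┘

Finding the shortest path from (3, 2) to (2, 3):
Path length: 6 steps
Directions: up → up → right → right → down → left

Solution:

┌───┬─────┐
│   │     │
├─╴ │ ╶───┤
│   │↱ → ↓│
│ ╶─┤ ┌─╴ │
│   │↑│B ↲│
├─┐ │ │ ╶─┤
│ │ │A│   │
│ ╵ └─┴─╴ │
│         │
└─────────┘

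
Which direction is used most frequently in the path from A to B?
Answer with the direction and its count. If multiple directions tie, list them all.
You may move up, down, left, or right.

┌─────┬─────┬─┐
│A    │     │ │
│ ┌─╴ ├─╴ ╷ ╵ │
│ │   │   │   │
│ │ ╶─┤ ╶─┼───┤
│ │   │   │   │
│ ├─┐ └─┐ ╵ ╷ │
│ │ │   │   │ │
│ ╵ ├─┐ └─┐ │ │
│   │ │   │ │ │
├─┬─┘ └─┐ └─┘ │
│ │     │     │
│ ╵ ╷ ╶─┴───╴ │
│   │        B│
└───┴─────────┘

Directions: right, right, down, left, down, right, down, right, down, right, down, right, right, down
Counts: {'right': 7, 'down': 6, 'left': 1}
Most common: right (7 times)

Solution:

┌─────┬─────┬─┐
│A → ↓│     │ │
│ ┌─╴ ├─╴ ╷ ╵ │
│ │↓ ↲│   │   │
│ │ ╶─┤ ╶─┼───┤
│ │↳ ↓│   │   │
│ ├─┐ └─┐ ╵ ╷ │
│ │ │↳ ↓│   │ │
│ ╵ ├─┐ └─┐ │ │
│   │ │↳ ↓│ │ │
├─┬─┘ └─┐ └─┘ │
│ │     │↳ → ↓│
│ ╵ ╷ ╶─┴───╴ │
│   │        B│
└───┴─────────┘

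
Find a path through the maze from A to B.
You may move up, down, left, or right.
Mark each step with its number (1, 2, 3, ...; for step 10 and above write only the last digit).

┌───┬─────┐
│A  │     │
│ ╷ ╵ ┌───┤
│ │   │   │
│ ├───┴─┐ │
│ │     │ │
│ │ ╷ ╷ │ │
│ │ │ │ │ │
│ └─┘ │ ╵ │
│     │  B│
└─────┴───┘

Finding the shortest path through the maze:
Path length: 12 steps
Directions: down → down → down → down → right → right → up → up → right → down → down → right

Solution:

┌───┬─────┐
│A  │     │
│ ╷ ╵ ┌───┤
│1│   │   │
│ ├───┴─┐ │
│2│  8 9│ │
│ │ ╷ ╷ │ │
│3│ │7│0│ │
│ └─┘ │ ╵ │
│4 5 6│1 B│
└─────┴───┘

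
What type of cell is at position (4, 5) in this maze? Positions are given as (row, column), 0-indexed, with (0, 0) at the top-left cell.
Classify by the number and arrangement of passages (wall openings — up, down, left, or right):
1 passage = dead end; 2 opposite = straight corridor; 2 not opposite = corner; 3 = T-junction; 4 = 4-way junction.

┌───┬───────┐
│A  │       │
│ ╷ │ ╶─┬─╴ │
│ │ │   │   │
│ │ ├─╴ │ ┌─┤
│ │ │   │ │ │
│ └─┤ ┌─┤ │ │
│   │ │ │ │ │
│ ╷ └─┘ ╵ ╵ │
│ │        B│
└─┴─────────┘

Checking cell at (4, 5):
Number of passages: 2
Cell type: corner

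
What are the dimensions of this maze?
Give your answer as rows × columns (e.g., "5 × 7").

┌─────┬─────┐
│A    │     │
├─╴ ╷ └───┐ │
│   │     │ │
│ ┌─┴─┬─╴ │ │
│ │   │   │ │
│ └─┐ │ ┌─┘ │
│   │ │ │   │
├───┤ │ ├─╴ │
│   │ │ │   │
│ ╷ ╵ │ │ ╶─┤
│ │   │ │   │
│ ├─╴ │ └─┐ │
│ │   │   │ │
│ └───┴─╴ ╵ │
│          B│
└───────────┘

Counting the maze dimensions:
Rows (vertical): 8
Columns (horizontal): 6
Dimensions: 8 × 6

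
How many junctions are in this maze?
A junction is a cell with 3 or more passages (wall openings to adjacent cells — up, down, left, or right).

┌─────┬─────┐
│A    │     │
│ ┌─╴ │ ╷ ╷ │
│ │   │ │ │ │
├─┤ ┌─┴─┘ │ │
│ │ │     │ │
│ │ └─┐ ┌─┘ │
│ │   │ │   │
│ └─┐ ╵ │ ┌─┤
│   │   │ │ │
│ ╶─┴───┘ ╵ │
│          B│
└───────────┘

Checking each cell for number of passages:

Junctions found (3+ passages):
  (0, 4): 3 passages
  (2, 3): 3 passages
  (4, 0): 3 passages
  (5, 4): 3 passages
Total junctions: 4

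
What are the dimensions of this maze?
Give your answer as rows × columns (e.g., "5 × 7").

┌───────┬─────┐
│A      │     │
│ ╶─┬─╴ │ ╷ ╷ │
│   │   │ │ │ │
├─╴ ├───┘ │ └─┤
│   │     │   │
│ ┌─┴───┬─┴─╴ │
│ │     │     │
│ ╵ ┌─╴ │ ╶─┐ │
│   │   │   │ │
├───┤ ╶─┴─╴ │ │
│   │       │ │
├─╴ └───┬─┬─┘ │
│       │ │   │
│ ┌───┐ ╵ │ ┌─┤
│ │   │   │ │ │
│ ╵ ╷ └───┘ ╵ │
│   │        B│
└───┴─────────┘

Counting the maze dimensions:
Rows (vertical): 9
Columns (horizontal): 7
Dimensions: 9 × 7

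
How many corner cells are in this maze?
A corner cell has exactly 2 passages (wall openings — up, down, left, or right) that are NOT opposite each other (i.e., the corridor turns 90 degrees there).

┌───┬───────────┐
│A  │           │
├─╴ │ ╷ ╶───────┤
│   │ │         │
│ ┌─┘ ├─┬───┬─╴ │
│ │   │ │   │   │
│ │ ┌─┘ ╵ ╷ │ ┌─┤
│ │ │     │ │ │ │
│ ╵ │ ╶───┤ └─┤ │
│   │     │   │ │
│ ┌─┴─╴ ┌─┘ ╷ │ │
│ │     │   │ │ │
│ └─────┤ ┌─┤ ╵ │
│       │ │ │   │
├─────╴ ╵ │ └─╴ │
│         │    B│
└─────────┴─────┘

Counting corner cells (2 non-opposite passages):
Total corners: 26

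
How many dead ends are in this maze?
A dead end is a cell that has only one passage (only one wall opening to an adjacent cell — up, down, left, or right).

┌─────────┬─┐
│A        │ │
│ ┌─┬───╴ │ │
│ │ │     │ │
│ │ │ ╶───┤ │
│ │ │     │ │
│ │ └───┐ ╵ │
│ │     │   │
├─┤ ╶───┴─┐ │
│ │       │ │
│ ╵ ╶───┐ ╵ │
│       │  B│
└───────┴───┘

Checking each cell for number of passages:

Dead ends found at positions:
  (0, 5)
  (1, 1)
  (3, 0)
  (3, 3)
  (4, 0)
  (5, 3)
Total dead ends: 6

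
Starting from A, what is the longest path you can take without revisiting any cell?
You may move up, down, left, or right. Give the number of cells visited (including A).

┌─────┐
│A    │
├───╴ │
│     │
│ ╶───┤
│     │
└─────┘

Finding longest simple path using DFS:
Start: (0, 0)
Longest path visits 9 cells
Path: A → right → right → down → left → left → down → right → right

Solution:

┌─────┐
│A → ↓│
├───╴ │
│↓ ← ↲│
│ ╶───┤
│↳ → B│
└─────┘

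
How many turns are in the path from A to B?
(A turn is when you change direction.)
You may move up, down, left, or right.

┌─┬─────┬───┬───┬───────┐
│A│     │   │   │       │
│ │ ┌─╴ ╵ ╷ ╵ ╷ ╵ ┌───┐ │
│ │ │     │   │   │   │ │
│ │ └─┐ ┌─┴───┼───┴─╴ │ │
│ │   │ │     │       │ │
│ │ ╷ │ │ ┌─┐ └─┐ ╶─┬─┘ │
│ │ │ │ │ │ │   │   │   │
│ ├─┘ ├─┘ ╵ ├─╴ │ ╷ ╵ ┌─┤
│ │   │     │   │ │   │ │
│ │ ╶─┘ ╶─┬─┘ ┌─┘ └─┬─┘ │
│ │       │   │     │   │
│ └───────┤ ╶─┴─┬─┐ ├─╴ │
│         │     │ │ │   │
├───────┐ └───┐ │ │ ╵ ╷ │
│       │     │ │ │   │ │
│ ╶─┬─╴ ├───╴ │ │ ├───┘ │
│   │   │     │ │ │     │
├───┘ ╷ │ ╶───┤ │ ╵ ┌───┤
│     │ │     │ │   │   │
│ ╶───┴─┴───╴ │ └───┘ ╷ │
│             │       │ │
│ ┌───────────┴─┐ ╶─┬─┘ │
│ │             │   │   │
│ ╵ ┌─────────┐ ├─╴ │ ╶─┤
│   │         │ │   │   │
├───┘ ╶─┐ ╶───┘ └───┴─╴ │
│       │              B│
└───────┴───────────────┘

Directions: down, down, down, down, down, down, right, right, right, right, down, right, right, down, left, left, down, right, right, down, left, left, left, left, left, left, down, down, right, up, right, right, right, right, right, right, down, down, right, right, right, right
Number of turns: 15

Solution:

┌─┬─────┬───┬───┬───────┐
│A│     │   │   │       │
│ │ ┌─╴ ╵ ╷ ╵ ╷ ╵ ┌───┐ │
│↓│ │     │   │   │   │ │
│ │ └─┐ ┌─┴───┼───┴─╴ │ │
│↓│   │ │     │       │ │
│ │ ╷ │ │ ┌─┐ └─┐ ╶─┬─┘ │
│↓│ │ │ │ │ │   │   │   │
│ ├─┘ ├─┘ ╵ ├─╴ │ ╷ ╵ ┌─┤
│↓│   │     │   │ │   │ │
│ │ ╶─┘ ╶─┬─┘ ┌─┘ └─┬─┘ │
│↓│       │   │     │   │
│ └───────┤ ╶─┴─┬─┐ ├─╴ │
│↳ → → → ↓│     │ │ │   │
├───────┐ └───┐ │ │ ╵ ╷ │
│       │↳ → ↓│ │ │   │ │
│ ╶─┬─╴ ├───╴ │ │ ├───┘ │
│   │   │↓ ← ↲│ │ │     │
├───┘ ╷ │ ╶───┤ │ ╵ ┌───┤
│     │ │↳ → ↓│ │   │   │
│ ╶───┴─┴───╴ │ └───┘ ╷ │
│↓ ← ← ← ← ← ↲│       │ │
│ ┌───────────┴─┐ ╶─┬─┘ │
│↓│↱ → → → → → ↓│   │   │
│ ╵ ┌─────────┐ ├─╴ │ ╶─┤
│↳ ↑│         │↓│   │   │
├───┘ ╶─┐ ╶───┘ └───┴─╴ │
│       │      ↳ → → → B│
└───────┴───────────────┘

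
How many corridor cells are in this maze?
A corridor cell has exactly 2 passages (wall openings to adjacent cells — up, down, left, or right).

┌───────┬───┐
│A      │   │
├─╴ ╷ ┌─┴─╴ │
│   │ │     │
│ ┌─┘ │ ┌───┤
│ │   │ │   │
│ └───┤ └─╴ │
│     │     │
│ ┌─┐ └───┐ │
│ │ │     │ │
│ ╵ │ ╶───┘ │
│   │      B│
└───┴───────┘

Counting cells with exactly 2 passages:
Total corridor cells: 24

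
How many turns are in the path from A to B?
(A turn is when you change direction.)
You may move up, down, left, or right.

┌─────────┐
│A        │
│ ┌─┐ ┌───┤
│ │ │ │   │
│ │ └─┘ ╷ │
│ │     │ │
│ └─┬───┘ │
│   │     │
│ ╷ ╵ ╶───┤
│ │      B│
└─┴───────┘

Directions: down, down, down, right, down, right, right, right
Number of turns: 3

Solution:

┌─────────┐
│A        │
│ ┌─┐ ┌───┤
│↓│ │ │   │
│ │ └─┘ ╷ │
│↓│     │ │
│ └─┬───┘ │
│↳ ↓│     │
│ ╷ ╵ ╶───┤
│ │↳ → → B│
└─┴───────┘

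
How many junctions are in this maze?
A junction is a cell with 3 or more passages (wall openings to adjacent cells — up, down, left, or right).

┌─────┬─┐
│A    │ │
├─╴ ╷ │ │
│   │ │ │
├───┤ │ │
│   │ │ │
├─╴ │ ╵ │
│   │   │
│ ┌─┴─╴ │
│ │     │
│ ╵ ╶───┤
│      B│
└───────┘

Checking each cell for number of passages:

Junctions found (3+ passages):
  (0, 1): 3 passages
  (3, 3): 3 passages
  (5, 1): 3 passages
Total junctions: 3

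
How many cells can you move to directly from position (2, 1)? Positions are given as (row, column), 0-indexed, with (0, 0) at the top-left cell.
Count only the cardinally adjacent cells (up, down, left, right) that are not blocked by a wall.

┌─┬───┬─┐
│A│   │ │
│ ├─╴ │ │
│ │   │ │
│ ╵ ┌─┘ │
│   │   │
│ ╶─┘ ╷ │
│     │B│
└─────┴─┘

Checking passable neighbors of (2, 1):
Neighbors: (1, 1), (2, 0)
Count: 2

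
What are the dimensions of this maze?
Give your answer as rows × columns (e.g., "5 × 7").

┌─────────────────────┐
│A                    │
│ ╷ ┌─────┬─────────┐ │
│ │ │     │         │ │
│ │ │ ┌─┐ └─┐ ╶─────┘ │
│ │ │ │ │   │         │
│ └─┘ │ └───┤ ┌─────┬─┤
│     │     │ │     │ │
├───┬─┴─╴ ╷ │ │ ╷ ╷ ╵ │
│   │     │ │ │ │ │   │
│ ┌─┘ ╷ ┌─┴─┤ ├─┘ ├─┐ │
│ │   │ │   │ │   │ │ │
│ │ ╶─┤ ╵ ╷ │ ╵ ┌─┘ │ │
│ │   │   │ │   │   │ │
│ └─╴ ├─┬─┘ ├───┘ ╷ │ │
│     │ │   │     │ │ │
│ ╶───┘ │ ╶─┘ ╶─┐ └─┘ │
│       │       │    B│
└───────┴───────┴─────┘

Counting the maze dimensions:
Rows (vertical): 9
Columns (horizontal): 11
Dimensions: 9 × 11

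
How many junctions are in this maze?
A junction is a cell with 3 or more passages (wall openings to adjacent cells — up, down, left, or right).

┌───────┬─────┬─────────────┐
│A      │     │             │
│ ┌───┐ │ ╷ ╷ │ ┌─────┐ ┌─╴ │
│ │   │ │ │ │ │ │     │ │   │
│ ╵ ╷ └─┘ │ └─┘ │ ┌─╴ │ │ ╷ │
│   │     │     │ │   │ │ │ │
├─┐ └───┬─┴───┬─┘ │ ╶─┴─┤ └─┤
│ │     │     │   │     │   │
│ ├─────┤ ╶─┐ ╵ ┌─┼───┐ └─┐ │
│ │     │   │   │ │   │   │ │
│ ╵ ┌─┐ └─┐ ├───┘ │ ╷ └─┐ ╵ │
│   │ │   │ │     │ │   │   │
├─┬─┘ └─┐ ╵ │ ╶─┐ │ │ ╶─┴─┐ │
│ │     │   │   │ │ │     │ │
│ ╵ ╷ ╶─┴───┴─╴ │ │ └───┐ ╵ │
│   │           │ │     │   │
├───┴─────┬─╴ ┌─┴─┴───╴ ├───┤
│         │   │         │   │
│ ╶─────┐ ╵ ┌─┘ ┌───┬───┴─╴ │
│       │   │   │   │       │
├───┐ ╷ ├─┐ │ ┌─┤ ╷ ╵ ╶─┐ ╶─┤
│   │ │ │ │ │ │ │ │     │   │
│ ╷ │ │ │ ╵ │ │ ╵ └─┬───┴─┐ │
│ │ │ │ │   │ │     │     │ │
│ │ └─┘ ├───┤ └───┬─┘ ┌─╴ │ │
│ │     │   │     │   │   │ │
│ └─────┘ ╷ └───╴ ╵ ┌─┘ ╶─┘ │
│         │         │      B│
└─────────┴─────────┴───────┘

Checking each cell for number of passages:

Junctions found (3+ passages):
  (0, 5): 3 passages
  (0, 11): 3 passages
  (1, 13): 3 passages
  (2, 1): 3 passages
  (5, 8): 3 passages
  (5, 10): 3 passages
  (5, 13): 3 passages
  (6, 2): 4 passages
  (7, 6): 3 passages
  (9, 2): 3 passages
  (9, 5): 3 passages
  (9, 12): 3 passages
  (10, 10): 3 passages
  (11, 8): 3 passages
  (13, 8): 3 passages
  (13, 11): 3 passages
Total junctions: 16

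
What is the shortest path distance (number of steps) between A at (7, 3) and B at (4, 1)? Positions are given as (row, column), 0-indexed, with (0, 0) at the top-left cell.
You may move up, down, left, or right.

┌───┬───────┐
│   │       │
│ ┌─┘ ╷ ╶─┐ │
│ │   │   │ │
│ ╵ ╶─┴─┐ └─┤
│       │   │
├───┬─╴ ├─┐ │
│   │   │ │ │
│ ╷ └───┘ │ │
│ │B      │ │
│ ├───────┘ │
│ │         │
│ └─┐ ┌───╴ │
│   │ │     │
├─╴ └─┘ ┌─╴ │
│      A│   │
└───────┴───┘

Finding path from (7, 3) to (4, 1):
Path: (7,3) → (7,2) → (7,1) → (6,1) → (6,0) → (5,0) → (4,0) → (3,0) → (3,1) → (4,1)
Distance: 9 steps

Solution:

┌───┬───────┐
│   │       │
│ ┌─┘ ╷ ╶─┐ │
│ │   │   │ │
│ ╵ ╶─┴─┐ └─┤
│       │   │
├───┬─╴ ├─┐ │
│↱ ↓│   │ │ │
│ ╷ └───┘ │ │
│↑│B      │ │
│ ├───────┘ │
│↑│         │
│ └─┐ ┌───╴ │
│↑ ↰│ │     │
├─╴ └─┘ ┌─╴ │
│  ↑ ← A│   │
└───────┴───┘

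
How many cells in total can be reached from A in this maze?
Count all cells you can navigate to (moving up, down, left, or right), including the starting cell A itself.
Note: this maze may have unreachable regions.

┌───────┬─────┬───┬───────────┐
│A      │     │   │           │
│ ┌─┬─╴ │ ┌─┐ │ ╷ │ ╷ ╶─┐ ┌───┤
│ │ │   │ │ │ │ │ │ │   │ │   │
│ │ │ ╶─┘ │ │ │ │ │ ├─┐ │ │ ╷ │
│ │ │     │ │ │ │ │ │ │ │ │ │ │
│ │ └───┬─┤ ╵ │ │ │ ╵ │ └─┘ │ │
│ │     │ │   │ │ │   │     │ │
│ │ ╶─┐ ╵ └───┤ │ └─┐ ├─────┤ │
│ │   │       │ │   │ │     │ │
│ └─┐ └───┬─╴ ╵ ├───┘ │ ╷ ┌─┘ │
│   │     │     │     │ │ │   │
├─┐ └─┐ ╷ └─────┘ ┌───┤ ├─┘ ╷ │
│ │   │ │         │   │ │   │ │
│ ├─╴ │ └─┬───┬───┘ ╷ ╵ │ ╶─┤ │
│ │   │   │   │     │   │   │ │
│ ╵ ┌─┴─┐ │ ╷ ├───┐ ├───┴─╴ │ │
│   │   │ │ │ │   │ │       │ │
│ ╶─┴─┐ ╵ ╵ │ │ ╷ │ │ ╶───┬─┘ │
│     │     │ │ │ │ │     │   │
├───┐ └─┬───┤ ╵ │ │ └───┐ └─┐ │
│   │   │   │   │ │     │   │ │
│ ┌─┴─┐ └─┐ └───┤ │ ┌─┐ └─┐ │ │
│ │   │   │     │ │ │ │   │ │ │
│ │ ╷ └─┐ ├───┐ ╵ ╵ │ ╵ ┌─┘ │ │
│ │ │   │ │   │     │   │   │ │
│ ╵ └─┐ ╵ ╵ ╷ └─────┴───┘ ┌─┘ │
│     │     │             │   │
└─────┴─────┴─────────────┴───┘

Using BFS/flood-fill to find all reachable cells from A:
Maze size: 14 × 15 = 210 total cells
All cells are reachable — the maze is fully connected.
Reachable cells: 210

Reachable region (· marks reachable cells):

┌───────┬─────┬───┬───────────┐
│A · · ·│· · ·│· ·│· · · · · ·│
│ ┌─┬─╴ │ ┌─┐ │ ╷ │ ╷ ╶─┐ ┌───┤
│·│·│· ·│·│·│·│·│·│·│· ·│·│· ·│
│ │ │ ╶─┘ │ │ │ │ │ ├─┐ │ │ ╷ │
│·│·│· · ·│·│·│·│·│·│·│·│·│·│·│
│ │ └───┬─┤ ╵ │ │ │ ╵ │ └─┘ │ │
│·│· · ·│·│· ·│·│·│· ·│· · ·│·│
│ │ ╶─┐ ╵ └───┤ │ └─┐ ├─────┤ │
│·│· ·│· · · ·│·│· ·│·│· · ·│·│
│ └─┐ └───┬─╴ ╵ ├───┘ │ ╷ ┌─┘ │
│· ·│· · ·│· · ·│· · ·│·│·│· ·│
├─┐ └─┐ ╷ └─────┘ ┌───┤ ├─┘ ╷ │
│·│· ·│·│· · · · ·│· ·│·│· ·│·│
│ ├─╴ │ └─┬───┬───┘ ╷ ╵ │ ╶─┤ │
│·│· ·│· ·│· ·│· · ·│· ·│· ·│·│
│ ╵ ┌─┴─┐ │ ╷ ├───┐ ├───┴─╴ │ │
│· ·│· ·│·│·│·│· ·│·│· · · ·│·│
│ ╶─┴─┐ ╵ ╵ │ │ ╷ │ │ ╶───┬─┘ │
│· · ·│· · ·│·│·│·│·│· · ·│· ·│
├───┐ └─┬───┤ ╵ │ │ └───┐ └─┐ │
│· ·│· ·│· ·│· ·│·│· · ·│· ·│·│
│ ┌─┴─┐ └─┐ └───┤ │ ┌─┐ └─┐ │ │
│·│· ·│· ·│· · ·│·│·│·│· ·│·│·│
│ │ ╷ └─┐ ├───┐ ╵ ╵ │ ╵ ┌─┘ │ │
│·│·│· ·│·│· ·│· · ·│· ·│· ·│·│
│ ╵ └─┐ ╵ ╵ ╷ └─────┴───┘ ┌─┘ │
│· · ·│· · ·│· · · · · · ·│· ·│
└─────┴─────┴─────────────┴───┘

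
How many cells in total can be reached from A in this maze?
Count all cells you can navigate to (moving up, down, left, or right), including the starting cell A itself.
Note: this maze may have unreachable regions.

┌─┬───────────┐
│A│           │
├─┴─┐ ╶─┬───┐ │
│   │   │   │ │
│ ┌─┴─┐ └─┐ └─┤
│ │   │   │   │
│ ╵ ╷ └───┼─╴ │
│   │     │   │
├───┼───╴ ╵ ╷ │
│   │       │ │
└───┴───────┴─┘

Using BFS/flood-fill to find all reachable cells from A:
Maze size: 5 × 7 = 35 total cells
34 cell(s) are walled off and cannot be reached from A.
Reachable cells: 1

Reachable region (· marks reachable cells):

┌─┬───────────┐
│A│           │
├─┴─┐ ╶─┬───┐ │
│   │   │   │ │
│ ┌─┴─┐ └─┐ └─┤
│ │   │   │   │
│ ╵ ╷ └───┼─╴ │
│   │     │   │
├───┼───╴ ╵ ╷ │
│   │       │ │
└───┴───────┴─┘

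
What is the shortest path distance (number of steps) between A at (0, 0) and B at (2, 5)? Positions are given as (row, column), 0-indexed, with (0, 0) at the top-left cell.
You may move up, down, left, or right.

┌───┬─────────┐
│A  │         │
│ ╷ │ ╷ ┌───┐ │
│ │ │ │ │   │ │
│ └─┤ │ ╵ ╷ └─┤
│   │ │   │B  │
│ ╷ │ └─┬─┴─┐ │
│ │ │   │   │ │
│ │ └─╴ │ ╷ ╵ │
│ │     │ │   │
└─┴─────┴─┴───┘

Finding path from (0, 0) to (2, 5):
Path: (0,0) → (1,0) → (2,0) → (2,1) → (3,1) → (4,1) → (4,2) → (4,3) → (3,3) → (3,2) → (2,2) → (1,2) → (0,2) → (0,3) → (1,3) → (2,3) → (2,4) → (1,4) → (1,5) → (2,5)
Distance: 19 steps

Solution:

┌───┬─────────┐
│A  │↱ ↓      │
│ ╷ │ ╷ ┌───┐ │
│↓│ │↑│↓│↱ ↓│ │
│ └─┤ │ ╵ ╷ └─┤
│↳ ↓│↑│↳ ↑│B  │
│ ╷ │ └─┬─┴─┐ │
│ │↓│↑ ↰│   │ │
│ │ └─╴ │ ╷ ╵ │
│ │↳ → ↑│ │   │
└─┴─────┴─┴───┘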